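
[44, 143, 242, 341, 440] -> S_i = 44 + 99*i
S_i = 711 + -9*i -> [711, 702, 693, 684, 675]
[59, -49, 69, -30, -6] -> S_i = Random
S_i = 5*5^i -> [5, 25, 125, 625, 3125]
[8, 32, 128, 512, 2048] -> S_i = 8*4^i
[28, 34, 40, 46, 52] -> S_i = 28 + 6*i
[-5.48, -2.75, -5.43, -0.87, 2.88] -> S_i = Random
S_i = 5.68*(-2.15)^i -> [5.68, -12.21, 26.26, -56.45, 121.37]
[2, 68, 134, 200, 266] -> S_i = 2 + 66*i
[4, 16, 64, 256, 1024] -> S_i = 4*4^i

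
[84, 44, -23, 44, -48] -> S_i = Random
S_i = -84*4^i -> [-84, -336, -1344, -5376, -21504]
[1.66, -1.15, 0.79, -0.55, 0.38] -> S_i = 1.66*(-0.69)^i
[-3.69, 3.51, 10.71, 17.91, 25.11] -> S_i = -3.69 + 7.20*i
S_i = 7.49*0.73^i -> [7.49, 5.47, 3.99, 2.91, 2.13]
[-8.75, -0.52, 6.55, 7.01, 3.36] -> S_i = Random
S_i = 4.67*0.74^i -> [4.67, 3.46, 2.56, 1.89, 1.4]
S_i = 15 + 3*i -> [15, 18, 21, 24, 27]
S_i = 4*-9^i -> [4, -36, 324, -2916, 26244]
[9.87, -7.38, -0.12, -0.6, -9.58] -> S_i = Random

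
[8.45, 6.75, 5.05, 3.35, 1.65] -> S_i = 8.45 + -1.70*i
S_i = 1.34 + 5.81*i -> [1.34, 7.15, 12.96, 18.77, 24.58]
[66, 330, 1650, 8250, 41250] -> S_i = 66*5^i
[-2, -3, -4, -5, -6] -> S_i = -2 + -1*i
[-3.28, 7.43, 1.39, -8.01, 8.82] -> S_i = Random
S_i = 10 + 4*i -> [10, 14, 18, 22, 26]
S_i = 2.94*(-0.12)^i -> [2.94, -0.35, 0.04, -0.01, 0.0]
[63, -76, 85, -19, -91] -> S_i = Random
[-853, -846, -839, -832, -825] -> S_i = -853 + 7*i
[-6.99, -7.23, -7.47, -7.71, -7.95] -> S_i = -6.99 + -0.24*i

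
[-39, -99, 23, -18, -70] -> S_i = Random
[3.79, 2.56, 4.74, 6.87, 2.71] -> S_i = Random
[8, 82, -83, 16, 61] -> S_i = Random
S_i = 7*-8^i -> [7, -56, 448, -3584, 28672]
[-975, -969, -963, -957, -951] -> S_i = -975 + 6*i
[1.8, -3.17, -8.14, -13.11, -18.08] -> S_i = 1.80 + -4.97*i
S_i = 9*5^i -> [9, 45, 225, 1125, 5625]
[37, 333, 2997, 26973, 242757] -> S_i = 37*9^i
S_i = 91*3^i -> [91, 273, 819, 2457, 7371]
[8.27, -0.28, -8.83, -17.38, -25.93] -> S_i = 8.27 + -8.55*i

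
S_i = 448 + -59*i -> [448, 389, 330, 271, 212]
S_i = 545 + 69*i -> [545, 614, 683, 752, 821]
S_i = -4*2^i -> [-4, -8, -16, -32, -64]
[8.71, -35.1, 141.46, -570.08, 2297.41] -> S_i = 8.71*(-4.03)^i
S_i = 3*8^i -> [3, 24, 192, 1536, 12288]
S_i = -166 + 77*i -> [-166, -89, -12, 65, 142]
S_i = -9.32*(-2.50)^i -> [-9.32, 23.3, -58.25, 145.62, -364.06]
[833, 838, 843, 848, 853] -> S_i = 833 + 5*i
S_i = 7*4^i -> [7, 28, 112, 448, 1792]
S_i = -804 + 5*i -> [-804, -799, -794, -789, -784]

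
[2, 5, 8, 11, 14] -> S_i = 2 + 3*i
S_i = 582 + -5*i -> [582, 577, 572, 567, 562]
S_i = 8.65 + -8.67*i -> [8.65, -0.02, -8.69, -17.36, -26.03]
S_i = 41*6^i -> [41, 246, 1476, 8856, 53136]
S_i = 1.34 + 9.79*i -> [1.34, 11.13, 20.92, 30.71, 40.5]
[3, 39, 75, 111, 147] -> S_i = 3 + 36*i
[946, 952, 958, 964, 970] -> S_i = 946 + 6*i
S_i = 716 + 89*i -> [716, 805, 894, 983, 1072]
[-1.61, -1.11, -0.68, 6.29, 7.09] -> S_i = Random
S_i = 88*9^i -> [88, 792, 7128, 64152, 577368]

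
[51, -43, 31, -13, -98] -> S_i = Random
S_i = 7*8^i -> [7, 56, 448, 3584, 28672]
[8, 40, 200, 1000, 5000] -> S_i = 8*5^i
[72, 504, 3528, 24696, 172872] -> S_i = 72*7^i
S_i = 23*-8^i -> [23, -184, 1472, -11776, 94208]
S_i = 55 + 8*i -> [55, 63, 71, 79, 87]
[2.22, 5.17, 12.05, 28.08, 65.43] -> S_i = 2.22*2.33^i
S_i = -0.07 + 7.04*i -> [-0.07, 6.97, 14.01, 21.05, 28.09]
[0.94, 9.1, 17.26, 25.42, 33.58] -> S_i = 0.94 + 8.16*i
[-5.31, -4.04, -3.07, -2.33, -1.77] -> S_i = -5.31*0.76^i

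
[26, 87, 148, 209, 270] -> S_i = 26 + 61*i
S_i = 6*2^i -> [6, 12, 24, 48, 96]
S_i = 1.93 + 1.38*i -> [1.93, 3.31, 4.69, 6.07, 7.45]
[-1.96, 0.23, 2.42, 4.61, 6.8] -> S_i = -1.96 + 2.19*i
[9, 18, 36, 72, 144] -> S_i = 9*2^i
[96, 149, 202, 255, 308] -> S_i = 96 + 53*i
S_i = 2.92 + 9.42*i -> [2.92, 12.34, 21.76, 31.18, 40.6]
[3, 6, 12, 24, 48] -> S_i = 3*2^i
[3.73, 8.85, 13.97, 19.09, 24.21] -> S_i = 3.73 + 5.12*i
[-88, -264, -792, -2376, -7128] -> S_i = -88*3^i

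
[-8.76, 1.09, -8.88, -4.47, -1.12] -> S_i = Random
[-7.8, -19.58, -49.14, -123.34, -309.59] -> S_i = -7.80*2.51^i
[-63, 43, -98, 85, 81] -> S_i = Random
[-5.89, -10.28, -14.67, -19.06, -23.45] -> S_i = -5.89 + -4.39*i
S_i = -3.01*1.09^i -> [-3.01, -3.28, -3.58, -3.9, -4.25]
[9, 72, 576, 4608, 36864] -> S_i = 9*8^i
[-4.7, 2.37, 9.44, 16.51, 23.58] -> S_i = -4.70 + 7.07*i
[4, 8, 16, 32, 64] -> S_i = 4*2^i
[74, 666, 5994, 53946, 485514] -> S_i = 74*9^i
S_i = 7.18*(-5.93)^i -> [7.18, -42.58, 252.48, -1497.23, 8878.57]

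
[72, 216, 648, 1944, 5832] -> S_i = 72*3^i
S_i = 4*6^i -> [4, 24, 144, 864, 5184]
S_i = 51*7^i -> [51, 357, 2499, 17493, 122451]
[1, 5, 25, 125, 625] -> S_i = 1*5^i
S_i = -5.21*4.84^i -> [-5.21, -25.22, -122.05, -590.71, -2859.03]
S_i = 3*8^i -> [3, 24, 192, 1536, 12288]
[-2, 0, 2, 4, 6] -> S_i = -2 + 2*i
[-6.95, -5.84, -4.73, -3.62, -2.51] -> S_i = -6.95 + 1.11*i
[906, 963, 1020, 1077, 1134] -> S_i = 906 + 57*i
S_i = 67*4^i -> [67, 268, 1072, 4288, 17152]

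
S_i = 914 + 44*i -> [914, 958, 1002, 1046, 1090]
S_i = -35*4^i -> [-35, -140, -560, -2240, -8960]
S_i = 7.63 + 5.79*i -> [7.63, 13.42, 19.21, 25.0, 30.79]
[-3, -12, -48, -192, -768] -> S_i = -3*4^i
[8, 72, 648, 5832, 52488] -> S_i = 8*9^i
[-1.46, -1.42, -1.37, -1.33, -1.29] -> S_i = -1.46*0.97^i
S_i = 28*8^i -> [28, 224, 1792, 14336, 114688]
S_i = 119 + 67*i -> [119, 186, 253, 320, 387]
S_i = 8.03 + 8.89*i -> [8.03, 16.92, 25.81, 34.7, 43.59]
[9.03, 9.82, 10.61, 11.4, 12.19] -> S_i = 9.03 + 0.79*i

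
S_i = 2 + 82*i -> [2, 84, 166, 248, 330]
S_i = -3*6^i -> [-3, -18, -108, -648, -3888]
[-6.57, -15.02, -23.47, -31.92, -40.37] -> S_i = -6.57 + -8.45*i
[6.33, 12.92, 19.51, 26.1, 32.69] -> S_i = 6.33 + 6.59*i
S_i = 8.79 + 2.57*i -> [8.79, 11.36, 13.93, 16.5, 19.07]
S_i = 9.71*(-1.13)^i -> [9.71, -10.97, 12.4, -14.01, 15.83]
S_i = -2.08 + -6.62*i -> [-2.08, -8.7, -15.32, -21.94, -28.56]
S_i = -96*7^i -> [-96, -672, -4704, -32928, -230496]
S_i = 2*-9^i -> [2, -18, 162, -1458, 13122]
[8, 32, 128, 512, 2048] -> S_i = 8*4^i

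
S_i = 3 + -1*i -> [3, 2, 1, 0, -1]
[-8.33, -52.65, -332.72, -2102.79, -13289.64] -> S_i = -8.33*6.32^i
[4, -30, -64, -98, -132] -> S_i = 4 + -34*i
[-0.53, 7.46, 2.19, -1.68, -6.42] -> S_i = Random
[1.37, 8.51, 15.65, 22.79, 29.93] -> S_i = 1.37 + 7.14*i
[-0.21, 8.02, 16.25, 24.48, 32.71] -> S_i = -0.21 + 8.23*i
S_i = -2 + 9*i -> [-2, 7, 16, 25, 34]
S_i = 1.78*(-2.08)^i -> [1.78, -3.7, 7.7, -16.02, 33.32]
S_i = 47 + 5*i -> [47, 52, 57, 62, 67]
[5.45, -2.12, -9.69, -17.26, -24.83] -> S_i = 5.45 + -7.57*i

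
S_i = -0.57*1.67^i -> [-0.57, -0.95, -1.59, -2.65, -4.43]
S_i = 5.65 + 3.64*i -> [5.65, 9.29, 12.93, 16.57, 20.21]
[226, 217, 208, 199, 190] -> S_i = 226 + -9*i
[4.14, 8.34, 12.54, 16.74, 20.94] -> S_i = 4.14 + 4.20*i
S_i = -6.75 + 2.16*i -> [-6.75, -4.59, -2.43, -0.27, 1.89]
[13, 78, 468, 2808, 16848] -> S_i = 13*6^i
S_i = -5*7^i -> [-5, -35, -245, -1715, -12005]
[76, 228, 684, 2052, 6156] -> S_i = 76*3^i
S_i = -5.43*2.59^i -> [-5.43, -14.06, -36.42, -94.34, -244.34]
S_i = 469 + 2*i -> [469, 471, 473, 475, 477]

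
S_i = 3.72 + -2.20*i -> [3.72, 1.52, -0.68, -2.88, -5.08]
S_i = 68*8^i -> [68, 544, 4352, 34816, 278528]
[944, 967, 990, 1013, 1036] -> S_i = 944 + 23*i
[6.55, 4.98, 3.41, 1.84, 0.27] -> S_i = 6.55 + -1.57*i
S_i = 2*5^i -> [2, 10, 50, 250, 1250]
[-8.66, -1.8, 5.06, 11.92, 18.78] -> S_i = -8.66 + 6.86*i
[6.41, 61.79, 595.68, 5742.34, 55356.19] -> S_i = 6.41*9.64^i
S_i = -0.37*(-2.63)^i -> [-0.37, 0.97, -2.56, 6.73, -17.7]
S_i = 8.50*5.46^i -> [8.5, 46.41, 253.4, 1383.56, 7554.22]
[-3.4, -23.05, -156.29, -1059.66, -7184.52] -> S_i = -3.40*6.78^i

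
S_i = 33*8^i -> [33, 264, 2112, 16896, 135168]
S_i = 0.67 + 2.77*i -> [0.67, 3.44, 6.21, 8.98, 11.75]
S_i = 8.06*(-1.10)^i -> [8.06, -8.87, 9.75, -10.73, 11.8]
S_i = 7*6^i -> [7, 42, 252, 1512, 9072]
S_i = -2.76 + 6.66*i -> [-2.76, 3.9, 10.56, 17.22, 23.88]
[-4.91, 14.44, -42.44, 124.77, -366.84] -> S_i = -4.91*(-2.94)^i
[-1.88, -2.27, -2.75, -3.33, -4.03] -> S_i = -1.88*1.21^i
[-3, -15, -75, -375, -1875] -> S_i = -3*5^i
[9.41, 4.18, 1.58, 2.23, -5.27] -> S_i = Random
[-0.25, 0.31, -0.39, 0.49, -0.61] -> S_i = -0.25*(-1.25)^i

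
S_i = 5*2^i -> [5, 10, 20, 40, 80]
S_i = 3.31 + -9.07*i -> [3.31, -5.76, -14.83, -23.9, -32.97]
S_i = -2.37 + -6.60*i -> [-2.37, -8.97, -15.57, -22.17, -28.77]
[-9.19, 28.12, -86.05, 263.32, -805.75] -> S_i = -9.19*(-3.06)^i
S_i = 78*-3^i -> [78, -234, 702, -2106, 6318]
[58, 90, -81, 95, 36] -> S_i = Random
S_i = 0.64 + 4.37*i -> [0.64, 5.01, 9.38, 13.75, 18.12]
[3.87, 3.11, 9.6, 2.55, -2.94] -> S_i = Random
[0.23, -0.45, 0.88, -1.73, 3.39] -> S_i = 0.23*(-1.96)^i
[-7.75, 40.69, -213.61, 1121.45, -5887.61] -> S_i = -7.75*(-5.25)^i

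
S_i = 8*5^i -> [8, 40, 200, 1000, 5000]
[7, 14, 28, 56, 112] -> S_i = 7*2^i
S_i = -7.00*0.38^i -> [-7.0, -2.66, -1.01, -0.38, -0.15]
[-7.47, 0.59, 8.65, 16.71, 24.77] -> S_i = -7.47 + 8.06*i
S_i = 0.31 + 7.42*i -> [0.31, 7.73, 15.15, 22.57, 29.99]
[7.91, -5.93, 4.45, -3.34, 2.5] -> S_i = 7.91*(-0.75)^i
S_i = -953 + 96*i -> [-953, -857, -761, -665, -569]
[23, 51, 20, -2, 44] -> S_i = Random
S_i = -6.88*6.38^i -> [-6.88, -43.89, -280.05, -1786.7, -11399.12]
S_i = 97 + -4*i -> [97, 93, 89, 85, 81]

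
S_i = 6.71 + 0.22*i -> [6.71, 6.93, 7.15, 7.37, 7.59]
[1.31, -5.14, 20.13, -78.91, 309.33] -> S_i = 1.31*(-3.92)^i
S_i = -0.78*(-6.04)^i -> [-0.78, 4.71, -28.46, 171.87, -1038.11]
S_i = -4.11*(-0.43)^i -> [-4.11, 1.77, -0.76, 0.33, -0.14]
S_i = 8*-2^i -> [8, -16, 32, -64, 128]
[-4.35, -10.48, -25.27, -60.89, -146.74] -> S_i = -4.35*2.41^i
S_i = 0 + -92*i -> [0, -92, -184, -276, -368]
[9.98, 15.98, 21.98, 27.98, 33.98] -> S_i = 9.98 + 6.00*i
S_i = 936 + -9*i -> [936, 927, 918, 909, 900]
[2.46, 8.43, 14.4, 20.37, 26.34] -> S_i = 2.46 + 5.97*i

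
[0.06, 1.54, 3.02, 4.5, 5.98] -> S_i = 0.06 + 1.48*i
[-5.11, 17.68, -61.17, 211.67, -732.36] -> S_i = -5.11*(-3.46)^i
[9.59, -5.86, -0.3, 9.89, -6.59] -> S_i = Random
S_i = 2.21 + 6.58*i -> [2.21, 8.79, 15.37, 21.95, 28.53]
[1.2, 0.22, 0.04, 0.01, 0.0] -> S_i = 1.20*0.18^i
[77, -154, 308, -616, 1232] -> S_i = 77*-2^i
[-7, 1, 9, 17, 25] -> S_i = -7 + 8*i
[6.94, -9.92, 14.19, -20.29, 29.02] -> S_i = 6.94*(-1.43)^i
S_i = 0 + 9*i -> [0, 9, 18, 27, 36]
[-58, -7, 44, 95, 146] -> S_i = -58 + 51*i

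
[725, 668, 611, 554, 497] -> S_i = 725 + -57*i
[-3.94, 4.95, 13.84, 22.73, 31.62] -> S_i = -3.94 + 8.89*i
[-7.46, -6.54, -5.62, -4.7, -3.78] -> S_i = -7.46 + 0.92*i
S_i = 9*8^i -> [9, 72, 576, 4608, 36864]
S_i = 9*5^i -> [9, 45, 225, 1125, 5625]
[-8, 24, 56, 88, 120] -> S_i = -8 + 32*i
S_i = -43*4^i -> [-43, -172, -688, -2752, -11008]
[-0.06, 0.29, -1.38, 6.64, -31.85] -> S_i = -0.06*(-4.80)^i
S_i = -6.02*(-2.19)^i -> [-6.02, 13.18, -28.87, 63.23, -138.48]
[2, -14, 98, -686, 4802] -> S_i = 2*-7^i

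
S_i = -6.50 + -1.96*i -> [-6.5, -8.46, -10.42, -12.38, -14.34]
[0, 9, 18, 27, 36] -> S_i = 0 + 9*i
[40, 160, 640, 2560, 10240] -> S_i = 40*4^i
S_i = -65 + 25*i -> [-65, -40, -15, 10, 35]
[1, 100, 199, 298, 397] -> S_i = 1 + 99*i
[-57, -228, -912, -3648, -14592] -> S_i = -57*4^i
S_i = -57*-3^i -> [-57, 171, -513, 1539, -4617]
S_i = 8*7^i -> [8, 56, 392, 2744, 19208]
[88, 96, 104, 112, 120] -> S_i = 88 + 8*i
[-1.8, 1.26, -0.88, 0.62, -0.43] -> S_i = -1.80*(-0.70)^i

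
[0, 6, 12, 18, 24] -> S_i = 0 + 6*i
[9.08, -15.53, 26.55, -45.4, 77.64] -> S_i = 9.08*(-1.71)^i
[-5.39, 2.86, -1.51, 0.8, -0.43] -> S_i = -5.39*(-0.53)^i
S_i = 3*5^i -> [3, 15, 75, 375, 1875]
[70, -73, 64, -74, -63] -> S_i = Random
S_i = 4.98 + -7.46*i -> [4.98, -2.48, -9.94, -17.4, -24.86]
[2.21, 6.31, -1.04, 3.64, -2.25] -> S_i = Random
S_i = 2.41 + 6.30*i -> [2.41, 8.71, 15.01, 21.31, 27.61]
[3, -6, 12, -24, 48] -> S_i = 3*-2^i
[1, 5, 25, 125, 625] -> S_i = 1*5^i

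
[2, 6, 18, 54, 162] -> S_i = 2*3^i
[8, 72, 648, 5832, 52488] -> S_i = 8*9^i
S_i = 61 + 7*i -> [61, 68, 75, 82, 89]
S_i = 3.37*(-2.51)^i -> [3.37, -8.46, 21.23, -53.29, 133.76]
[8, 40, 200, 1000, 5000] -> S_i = 8*5^i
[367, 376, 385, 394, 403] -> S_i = 367 + 9*i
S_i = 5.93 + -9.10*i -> [5.93, -3.17, -12.27, -21.37, -30.47]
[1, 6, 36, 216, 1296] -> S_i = 1*6^i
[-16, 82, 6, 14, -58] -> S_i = Random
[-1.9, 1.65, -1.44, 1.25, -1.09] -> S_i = -1.90*(-0.87)^i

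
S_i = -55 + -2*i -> [-55, -57, -59, -61, -63]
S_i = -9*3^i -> [-9, -27, -81, -243, -729]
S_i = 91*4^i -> [91, 364, 1456, 5824, 23296]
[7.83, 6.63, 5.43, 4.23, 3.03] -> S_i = 7.83 + -1.20*i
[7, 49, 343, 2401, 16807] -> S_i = 7*7^i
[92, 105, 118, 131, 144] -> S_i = 92 + 13*i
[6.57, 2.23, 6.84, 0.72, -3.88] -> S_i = Random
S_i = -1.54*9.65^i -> [-1.54, -14.86, -143.41, -1383.89, -13354.57]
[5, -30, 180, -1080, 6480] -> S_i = 5*-6^i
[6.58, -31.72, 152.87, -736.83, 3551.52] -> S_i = 6.58*(-4.82)^i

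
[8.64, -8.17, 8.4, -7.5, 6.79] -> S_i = Random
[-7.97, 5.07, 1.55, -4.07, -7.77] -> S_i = Random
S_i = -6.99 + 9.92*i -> [-6.99, 2.93, 12.85, 22.77, 32.69]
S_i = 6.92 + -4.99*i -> [6.92, 1.93, -3.06, -8.05, -13.04]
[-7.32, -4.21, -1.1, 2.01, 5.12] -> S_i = -7.32 + 3.11*i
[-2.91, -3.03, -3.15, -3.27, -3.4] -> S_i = -2.91*1.04^i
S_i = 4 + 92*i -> [4, 96, 188, 280, 372]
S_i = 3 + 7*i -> [3, 10, 17, 24, 31]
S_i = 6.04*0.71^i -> [6.04, 4.29, 3.04, 2.16, 1.53]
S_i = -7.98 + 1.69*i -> [-7.98, -6.29, -4.6, -2.91, -1.22]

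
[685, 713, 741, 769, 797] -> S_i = 685 + 28*i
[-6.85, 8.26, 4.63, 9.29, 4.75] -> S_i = Random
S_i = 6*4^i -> [6, 24, 96, 384, 1536]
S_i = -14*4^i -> [-14, -56, -224, -896, -3584]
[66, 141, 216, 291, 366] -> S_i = 66 + 75*i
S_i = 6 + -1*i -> [6, 5, 4, 3, 2]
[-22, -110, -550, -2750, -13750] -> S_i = -22*5^i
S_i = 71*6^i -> [71, 426, 2556, 15336, 92016]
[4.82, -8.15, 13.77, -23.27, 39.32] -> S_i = 4.82*(-1.69)^i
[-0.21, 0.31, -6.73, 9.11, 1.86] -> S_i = Random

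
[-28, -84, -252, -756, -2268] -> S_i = -28*3^i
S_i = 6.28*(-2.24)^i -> [6.28, -14.07, 31.51, -70.58, 158.11]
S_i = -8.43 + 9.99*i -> [-8.43, 1.56, 11.55, 21.54, 31.53]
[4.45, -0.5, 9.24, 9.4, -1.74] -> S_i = Random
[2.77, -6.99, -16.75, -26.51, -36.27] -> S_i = 2.77 + -9.76*i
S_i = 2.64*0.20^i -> [2.64, 0.53, 0.11, 0.02, 0.0]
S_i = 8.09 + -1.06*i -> [8.09, 7.03, 5.97, 4.91, 3.85]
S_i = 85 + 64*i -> [85, 149, 213, 277, 341]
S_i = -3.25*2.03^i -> [-3.25, -6.6, -13.39, -27.19, -55.19]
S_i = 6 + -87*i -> [6, -81, -168, -255, -342]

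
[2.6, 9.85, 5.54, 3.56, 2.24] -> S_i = Random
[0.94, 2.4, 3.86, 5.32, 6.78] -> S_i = 0.94 + 1.46*i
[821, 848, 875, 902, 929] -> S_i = 821 + 27*i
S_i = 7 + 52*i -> [7, 59, 111, 163, 215]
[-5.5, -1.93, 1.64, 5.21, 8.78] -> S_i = -5.50 + 3.57*i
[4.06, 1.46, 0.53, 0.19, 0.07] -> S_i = 4.06*0.36^i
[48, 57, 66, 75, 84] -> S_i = 48 + 9*i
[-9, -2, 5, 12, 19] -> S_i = -9 + 7*i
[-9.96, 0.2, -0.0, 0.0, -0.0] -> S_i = -9.96*(-0.02)^i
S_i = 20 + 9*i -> [20, 29, 38, 47, 56]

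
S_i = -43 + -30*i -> [-43, -73, -103, -133, -163]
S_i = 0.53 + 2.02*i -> [0.53, 2.55, 4.57, 6.59, 8.61]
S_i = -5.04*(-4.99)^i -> [-5.04, 25.15, -125.5, 626.23, -3124.88]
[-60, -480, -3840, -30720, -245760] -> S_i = -60*8^i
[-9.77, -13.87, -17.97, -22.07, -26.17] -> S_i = -9.77 + -4.10*i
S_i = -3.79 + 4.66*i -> [-3.79, 0.87, 5.53, 10.19, 14.85]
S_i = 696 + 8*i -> [696, 704, 712, 720, 728]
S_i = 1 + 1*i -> [1, 2, 3, 4, 5]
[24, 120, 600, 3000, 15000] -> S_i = 24*5^i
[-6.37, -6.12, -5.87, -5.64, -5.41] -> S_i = -6.37*0.96^i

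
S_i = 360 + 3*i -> [360, 363, 366, 369, 372]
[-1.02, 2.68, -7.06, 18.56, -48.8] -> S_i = -1.02*(-2.63)^i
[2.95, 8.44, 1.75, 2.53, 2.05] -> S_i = Random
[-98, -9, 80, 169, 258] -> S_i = -98 + 89*i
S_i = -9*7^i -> [-9, -63, -441, -3087, -21609]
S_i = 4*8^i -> [4, 32, 256, 2048, 16384]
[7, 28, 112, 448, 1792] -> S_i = 7*4^i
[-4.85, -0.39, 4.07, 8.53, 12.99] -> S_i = -4.85 + 4.46*i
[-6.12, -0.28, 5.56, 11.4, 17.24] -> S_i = -6.12 + 5.84*i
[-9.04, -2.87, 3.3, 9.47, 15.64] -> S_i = -9.04 + 6.17*i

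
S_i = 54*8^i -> [54, 432, 3456, 27648, 221184]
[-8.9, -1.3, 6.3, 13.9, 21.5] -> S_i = -8.90 + 7.60*i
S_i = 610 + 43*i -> [610, 653, 696, 739, 782]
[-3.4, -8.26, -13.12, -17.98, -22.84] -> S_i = -3.40 + -4.86*i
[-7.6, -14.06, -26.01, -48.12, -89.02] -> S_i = -7.60*1.85^i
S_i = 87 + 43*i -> [87, 130, 173, 216, 259]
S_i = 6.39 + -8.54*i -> [6.39, -2.15, -10.69, -19.23, -27.77]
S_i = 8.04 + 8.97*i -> [8.04, 17.01, 25.98, 34.95, 43.92]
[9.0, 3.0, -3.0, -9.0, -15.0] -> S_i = 9.00 + -6.00*i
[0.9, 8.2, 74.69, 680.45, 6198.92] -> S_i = 0.90*9.11^i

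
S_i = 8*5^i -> [8, 40, 200, 1000, 5000]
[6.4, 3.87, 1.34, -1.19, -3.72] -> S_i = 6.40 + -2.53*i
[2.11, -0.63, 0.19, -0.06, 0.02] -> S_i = 2.11*(-0.30)^i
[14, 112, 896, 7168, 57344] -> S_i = 14*8^i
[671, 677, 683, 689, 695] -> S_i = 671 + 6*i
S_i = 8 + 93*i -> [8, 101, 194, 287, 380]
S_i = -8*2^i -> [-8, -16, -32, -64, -128]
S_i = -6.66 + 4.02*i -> [-6.66, -2.64, 1.38, 5.4, 9.42]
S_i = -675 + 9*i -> [-675, -666, -657, -648, -639]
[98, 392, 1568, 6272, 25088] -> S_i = 98*4^i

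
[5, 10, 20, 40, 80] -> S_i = 5*2^i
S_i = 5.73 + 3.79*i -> [5.73, 9.52, 13.31, 17.1, 20.89]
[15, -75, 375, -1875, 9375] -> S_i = 15*-5^i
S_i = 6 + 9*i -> [6, 15, 24, 33, 42]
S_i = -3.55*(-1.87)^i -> [-3.55, 6.64, -12.41, 23.21, -43.41]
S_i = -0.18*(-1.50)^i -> [-0.18, 0.27, -0.4, 0.61, -0.91]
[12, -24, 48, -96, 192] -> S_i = 12*-2^i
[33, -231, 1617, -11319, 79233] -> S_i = 33*-7^i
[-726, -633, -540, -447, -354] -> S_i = -726 + 93*i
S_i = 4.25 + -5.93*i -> [4.25, -1.68, -7.61, -13.54, -19.47]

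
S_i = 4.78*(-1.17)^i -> [4.78, -5.59, 6.54, -7.66, 8.96]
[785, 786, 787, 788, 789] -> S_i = 785 + 1*i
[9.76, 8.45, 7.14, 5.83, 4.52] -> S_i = 9.76 + -1.31*i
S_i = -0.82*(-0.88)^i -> [-0.82, 0.72, -0.64, 0.56, -0.49]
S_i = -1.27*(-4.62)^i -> [-1.27, 5.87, -27.11, 125.24, -578.59]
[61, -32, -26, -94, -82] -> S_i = Random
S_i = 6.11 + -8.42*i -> [6.11, -2.31, -10.73, -19.15, -27.57]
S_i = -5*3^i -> [-5, -15, -45, -135, -405]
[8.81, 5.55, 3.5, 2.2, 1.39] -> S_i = 8.81*0.63^i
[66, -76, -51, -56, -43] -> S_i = Random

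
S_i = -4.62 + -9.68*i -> [-4.62, -14.3, -23.98, -33.66, -43.34]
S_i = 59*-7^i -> [59, -413, 2891, -20237, 141659]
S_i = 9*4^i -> [9, 36, 144, 576, 2304]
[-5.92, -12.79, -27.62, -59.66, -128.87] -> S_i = -5.92*2.16^i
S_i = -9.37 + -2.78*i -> [-9.37, -12.15, -14.93, -17.71, -20.49]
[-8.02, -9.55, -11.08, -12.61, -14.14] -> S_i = -8.02 + -1.53*i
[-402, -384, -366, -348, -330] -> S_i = -402 + 18*i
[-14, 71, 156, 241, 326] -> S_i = -14 + 85*i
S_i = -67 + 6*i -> [-67, -61, -55, -49, -43]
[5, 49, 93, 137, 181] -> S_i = 5 + 44*i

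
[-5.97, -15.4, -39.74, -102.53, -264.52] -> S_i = -5.97*2.58^i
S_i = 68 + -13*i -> [68, 55, 42, 29, 16]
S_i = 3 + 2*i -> [3, 5, 7, 9, 11]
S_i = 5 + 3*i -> [5, 8, 11, 14, 17]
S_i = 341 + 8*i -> [341, 349, 357, 365, 373]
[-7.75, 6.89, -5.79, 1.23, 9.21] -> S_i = Random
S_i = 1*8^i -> [1, 8, 64, 512, 4096]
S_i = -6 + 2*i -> [-6, -4, -2, 0, 2]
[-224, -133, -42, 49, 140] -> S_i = -224 + 91*i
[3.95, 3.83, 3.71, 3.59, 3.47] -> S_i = 3.95 + -0.12*i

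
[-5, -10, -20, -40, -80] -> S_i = -5*2^i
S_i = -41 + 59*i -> [-41, 18, 77, 136, 195]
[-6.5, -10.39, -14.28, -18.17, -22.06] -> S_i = -6.50 + -3.89*i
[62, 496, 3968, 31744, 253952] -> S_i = 62*8^i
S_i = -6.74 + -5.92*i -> [-6.74, -12.66, -18.58, -24.5, -30.42]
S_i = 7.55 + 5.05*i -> [7.55, 12.6, 17.65, 22.7, 27.75]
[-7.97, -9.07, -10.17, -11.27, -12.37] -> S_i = -7.97 + -1.10*i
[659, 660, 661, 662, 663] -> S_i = 659 + 1*i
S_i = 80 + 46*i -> [80, 126, 172, 218, 264]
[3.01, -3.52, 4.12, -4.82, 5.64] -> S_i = 3.01*(-1.17)^i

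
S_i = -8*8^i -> [-8, -64, -512, -4096, -32768]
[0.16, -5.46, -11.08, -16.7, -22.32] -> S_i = 0.16 + -5.62*i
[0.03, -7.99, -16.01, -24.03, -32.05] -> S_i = 0.03 + -8.02*i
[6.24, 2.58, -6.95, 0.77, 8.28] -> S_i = Random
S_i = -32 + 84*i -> [-32, 52, 136, 220, 304]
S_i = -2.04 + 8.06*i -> [-2.04, 6.02, 14.08, 22.14, 30.2]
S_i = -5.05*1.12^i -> [-5.05, -5.66, -6.33, -7.09, -7.95]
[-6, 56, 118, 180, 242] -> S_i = -6 + 62*i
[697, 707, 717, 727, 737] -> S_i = 697 + 10*i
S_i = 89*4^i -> [89, 356, 1424, 5696, 22784]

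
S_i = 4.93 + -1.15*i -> [4.93, 3.78, 2.63, 1.48, 0.33]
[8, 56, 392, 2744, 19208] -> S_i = 8*7^i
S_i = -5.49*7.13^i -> [-5.49, -39.14, -279.09, -1989.94, -14188.3]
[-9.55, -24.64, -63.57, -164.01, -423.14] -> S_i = -9.55*2.58^i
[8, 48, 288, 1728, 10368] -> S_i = 8*6^i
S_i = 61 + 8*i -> [61, 69, 77, 85, 93]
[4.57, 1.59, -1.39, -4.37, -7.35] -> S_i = 4.57 + -2.98*i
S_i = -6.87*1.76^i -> [-6.87, -12.09, -21.28, -37.45, -65.92]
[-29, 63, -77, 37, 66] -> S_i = Random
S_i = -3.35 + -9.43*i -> [-3.35, -12.78, -22.21, -31.64, -41.07]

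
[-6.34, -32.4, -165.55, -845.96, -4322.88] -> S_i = -6.34*5.11^i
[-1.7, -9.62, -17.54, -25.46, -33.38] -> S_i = -1.70 + -7.92*i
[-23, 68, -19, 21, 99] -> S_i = Random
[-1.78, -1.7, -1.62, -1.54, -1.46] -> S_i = -1.78 + 0.08*i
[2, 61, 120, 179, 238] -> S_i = 2 + 59*i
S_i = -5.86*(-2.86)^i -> [-5.86, 16.76, -47.93, 137.09, -392.07]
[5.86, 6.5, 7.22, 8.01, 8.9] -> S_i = 5.86*1.11^i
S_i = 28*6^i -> [28, 168, 1008, 6048, 36288]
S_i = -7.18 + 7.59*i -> [-7.18, 0.41, 8.0, 15.59, 23.18]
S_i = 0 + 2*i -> [0, 2, 4, 6, 8]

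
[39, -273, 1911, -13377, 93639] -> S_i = 39*-7^i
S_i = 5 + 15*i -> [5, 20, 35, 50, 65]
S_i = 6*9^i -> [6, 54, 486, 4374, 39366]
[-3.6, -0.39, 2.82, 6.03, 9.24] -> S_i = -3.60 + 3.21*i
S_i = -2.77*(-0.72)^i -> [-2.77, 1.99, -1.44, 1.03, -0.74]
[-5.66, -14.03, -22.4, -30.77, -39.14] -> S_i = -5.66 + -8.37*i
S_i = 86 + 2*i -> [86, 88, 90, 92, 94]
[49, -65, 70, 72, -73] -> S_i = Random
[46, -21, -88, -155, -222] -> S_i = 46 + -67*i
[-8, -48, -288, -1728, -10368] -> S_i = -8*6^i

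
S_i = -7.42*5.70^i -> [-7.42, -42.29, -241.08, -1374.13, -7832.55]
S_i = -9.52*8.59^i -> [-9.52, -81.78, -702.46, -6034.15, -51833.39]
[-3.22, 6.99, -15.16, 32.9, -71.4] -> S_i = -3.22*(-2.17)^i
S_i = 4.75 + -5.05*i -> [4.75, -0.3, -5.35, -10.4, -15.45]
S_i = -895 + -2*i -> [-895, -897, -899, -901, -903]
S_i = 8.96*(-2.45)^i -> [8.96, -21.95, 53.78, -131.77, 322.83]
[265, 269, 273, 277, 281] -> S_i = 265 + 4*i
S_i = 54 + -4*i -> [54, 50, 46, 42, 38]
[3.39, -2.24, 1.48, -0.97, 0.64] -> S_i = 3.39*(-0.66)^i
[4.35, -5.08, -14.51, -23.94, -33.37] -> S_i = 4.35 + -9.43*i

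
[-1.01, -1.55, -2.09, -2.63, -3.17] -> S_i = -1.01 + -0.54*i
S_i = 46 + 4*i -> [46, 50, 54, 58, 62]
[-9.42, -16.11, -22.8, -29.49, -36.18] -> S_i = -9.42 + -6.69*i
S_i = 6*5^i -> [6, 30, 150, 750, 3750]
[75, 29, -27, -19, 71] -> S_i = Random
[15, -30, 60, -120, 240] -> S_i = 15*-2^i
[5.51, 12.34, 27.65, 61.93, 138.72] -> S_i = 5.51*2.24^i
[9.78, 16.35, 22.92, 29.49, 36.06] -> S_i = 9.78 + 6.57*i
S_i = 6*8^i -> [6, 48, 384, 3072, 24576]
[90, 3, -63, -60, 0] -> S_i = Random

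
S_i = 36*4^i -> [36, 144, 576, 2304, 9216]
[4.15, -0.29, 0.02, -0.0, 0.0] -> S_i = 4.15*(-0.07)^i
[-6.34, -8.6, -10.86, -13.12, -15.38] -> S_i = -6.34 + -2.26*i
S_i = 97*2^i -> [97, 194, 388, 776, 1552]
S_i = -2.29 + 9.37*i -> [-2.29, 7.08, 16.45, 25.82, 35.19]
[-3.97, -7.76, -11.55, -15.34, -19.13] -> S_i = -3.97 + -3.79*i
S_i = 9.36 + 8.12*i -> [9.36, 17.48, 25.6, 33.72, 41.84]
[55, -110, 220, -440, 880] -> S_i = 55*-2^i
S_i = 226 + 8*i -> [226, 234, 242, 250, 258]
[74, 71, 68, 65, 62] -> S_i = 74 + -3*i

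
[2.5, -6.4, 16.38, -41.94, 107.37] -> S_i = 2.50*(-2.56)^i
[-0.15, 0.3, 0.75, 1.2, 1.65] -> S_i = -0.15 + 0.45*i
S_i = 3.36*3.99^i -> [3.36, 13.41, 53.49, 213.43, 851.59]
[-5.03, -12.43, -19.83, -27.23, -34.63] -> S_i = -5.03 + -7.40*i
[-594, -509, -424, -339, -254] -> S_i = -594 + 85*i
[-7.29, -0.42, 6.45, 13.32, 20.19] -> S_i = -7.29 + 6.87*i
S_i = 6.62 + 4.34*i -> [6.62, 10.96, 15.3, 19.64, 23.98]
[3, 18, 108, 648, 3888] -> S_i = 3*6^i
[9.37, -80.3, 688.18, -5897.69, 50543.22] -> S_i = 9.37*(-8.57)^i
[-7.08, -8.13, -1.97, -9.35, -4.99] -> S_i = Random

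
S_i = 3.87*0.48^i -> [3.87, 1.86, 0.89, 0.43, 0.21]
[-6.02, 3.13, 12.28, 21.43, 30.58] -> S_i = -6.02 + 9.15*i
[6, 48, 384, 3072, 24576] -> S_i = 6*8^i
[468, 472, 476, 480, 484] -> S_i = 468 + 4*i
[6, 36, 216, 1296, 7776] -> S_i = 6*6^i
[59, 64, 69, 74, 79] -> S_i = 59 + 5*i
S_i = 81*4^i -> [81, 324, 1296, 5184, 20736]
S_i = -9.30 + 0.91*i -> [-9.3, -8.39, -7.48, -6.57, -5.66]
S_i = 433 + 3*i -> [433, 436, 439, 442, 445]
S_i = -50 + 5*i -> [-50, -45, -40, -35, -30]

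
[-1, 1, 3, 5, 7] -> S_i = -1 + 2*i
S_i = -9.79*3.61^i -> [-9.79, -35.34, -127.58, -460.58, -1662.69]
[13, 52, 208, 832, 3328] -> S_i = 13*4^i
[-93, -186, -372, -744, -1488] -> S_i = -93*2^i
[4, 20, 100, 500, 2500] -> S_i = 4*5^i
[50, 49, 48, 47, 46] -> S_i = 50 + -1*i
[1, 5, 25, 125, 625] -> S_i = 1*5^i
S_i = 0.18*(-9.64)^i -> [0.18, -1.74, 16.73, -161.25, 1554.46]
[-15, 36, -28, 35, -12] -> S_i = Random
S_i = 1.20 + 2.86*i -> [1.2, 4.06, 6.92, 9.78, 12.64]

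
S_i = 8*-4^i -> [8, -32, 128, -512, 2048]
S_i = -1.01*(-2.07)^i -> [-1.01, 2.09, -4.33, 8.96, -18.54]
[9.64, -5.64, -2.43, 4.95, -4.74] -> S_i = Random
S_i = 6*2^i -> [6, 12, 24, 48, 96]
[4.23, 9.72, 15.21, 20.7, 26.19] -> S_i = 4.23 + 5.49*i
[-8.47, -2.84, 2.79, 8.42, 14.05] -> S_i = -8.47 + 5.63*i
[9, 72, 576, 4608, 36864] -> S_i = 9*8^i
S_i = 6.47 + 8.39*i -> [6.47, 14.86, 23.25, 31.64, 40.03]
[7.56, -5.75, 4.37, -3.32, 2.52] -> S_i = 7.56*(-0.76)^i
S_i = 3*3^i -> [3, 9, 27, 81, 243]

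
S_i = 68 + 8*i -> [68, 76, 84, 92, 100]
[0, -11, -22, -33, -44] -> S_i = 0 + -11*i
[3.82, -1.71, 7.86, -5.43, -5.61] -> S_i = Random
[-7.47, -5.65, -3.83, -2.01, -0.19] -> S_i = -7.47 + 1.82*i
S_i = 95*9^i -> [95, 855, 7695, 69255, 623295]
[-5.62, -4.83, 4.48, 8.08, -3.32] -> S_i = Random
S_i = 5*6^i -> [5, 30, 180, 1080, 6480]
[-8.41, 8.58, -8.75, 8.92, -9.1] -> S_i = -8.41*(-1.02)^i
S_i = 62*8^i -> [62, 496, 3968, 31744, 253952]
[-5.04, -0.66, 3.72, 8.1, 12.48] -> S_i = -5.04 + 4.38*i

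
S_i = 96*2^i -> [96, 192, 384, 768, 1536]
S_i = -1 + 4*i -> [-1, 3, 7, 11, 15]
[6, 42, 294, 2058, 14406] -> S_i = 6*7^i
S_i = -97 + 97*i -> [-97, 0, 97, 194, 291]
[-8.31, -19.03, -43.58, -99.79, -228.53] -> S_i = -8.31*2.29^i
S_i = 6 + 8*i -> [6, 14, 22, 30, 38]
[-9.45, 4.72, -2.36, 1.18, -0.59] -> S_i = -9.45*(-0.50)^i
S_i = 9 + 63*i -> [9, 72, 135, 198, 261]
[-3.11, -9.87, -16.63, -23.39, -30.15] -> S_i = -3.11 + -6.76*i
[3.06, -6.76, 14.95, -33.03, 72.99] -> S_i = 3.06*(-2.21)^i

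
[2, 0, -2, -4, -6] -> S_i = 2 + -2*i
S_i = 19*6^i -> [19, 114, 684, 4104, 24624]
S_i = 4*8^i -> [4, 32, 256, 2048, 16384]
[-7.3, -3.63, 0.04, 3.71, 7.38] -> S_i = -7.30 + 3.67*i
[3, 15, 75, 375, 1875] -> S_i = 3*5^i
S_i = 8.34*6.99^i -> [8.34, 58.3, 407.49, 2848.38, 19910.16]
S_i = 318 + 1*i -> [318, 319, 320, 321, 322]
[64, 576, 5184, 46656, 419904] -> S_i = 64*9^i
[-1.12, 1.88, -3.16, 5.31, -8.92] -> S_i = -1.12*(-1.68)^i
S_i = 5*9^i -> [5, 45, 405, 3645, 32805]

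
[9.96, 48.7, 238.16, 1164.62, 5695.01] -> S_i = 9.96*4.89^i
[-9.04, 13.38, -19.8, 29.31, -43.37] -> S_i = -9.04*(-1.48)^i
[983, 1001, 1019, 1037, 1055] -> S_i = 983 + 18*i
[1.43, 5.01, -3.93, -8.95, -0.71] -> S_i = Random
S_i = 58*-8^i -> [58, -464, 3712, -29696, 237568]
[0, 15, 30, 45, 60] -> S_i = 0 + 15*i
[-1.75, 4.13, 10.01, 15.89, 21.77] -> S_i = -1.75 + 5.88*i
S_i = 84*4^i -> [84, 336, 1344, 5376, 21504]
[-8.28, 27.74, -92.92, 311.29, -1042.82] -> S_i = -8.28*(-3.35)^i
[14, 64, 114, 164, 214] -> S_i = 14 + 50*i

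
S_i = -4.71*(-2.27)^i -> [-4.71, 10.69, -24.27, 55.09, -125.06]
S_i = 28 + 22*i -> [28, 50, 72, 94, 116]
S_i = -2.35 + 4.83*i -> [-2.35, 2.48, 7.31, 12.14, 16.97]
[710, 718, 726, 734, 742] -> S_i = 710 + 8*i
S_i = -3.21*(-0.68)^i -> [-3.21, 2.18, -1.48, 1.01, -0.69]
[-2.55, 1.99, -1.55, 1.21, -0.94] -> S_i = -2.55*(-0.78)^i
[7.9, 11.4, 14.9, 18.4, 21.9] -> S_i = 7.90 + 3.50*i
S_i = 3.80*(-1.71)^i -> [3.8, -6.5, 11.11, -19.0, 32.49]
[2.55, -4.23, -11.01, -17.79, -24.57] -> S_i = 2.55 + -6.78*i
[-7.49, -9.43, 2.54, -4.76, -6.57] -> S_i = Random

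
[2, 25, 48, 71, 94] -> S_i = 2 + 23*i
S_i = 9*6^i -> [9, 54, 324, 1944, 11664]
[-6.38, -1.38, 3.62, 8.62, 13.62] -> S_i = -6.38 + 5.00*i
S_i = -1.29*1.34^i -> [-1.29, -1.73, -2.32, -3.1, -4.16]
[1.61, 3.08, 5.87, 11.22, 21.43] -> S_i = 1.61*1.91^i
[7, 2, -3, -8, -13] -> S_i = 7 + -5*i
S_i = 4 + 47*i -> [4, 51, 98, 145, 192]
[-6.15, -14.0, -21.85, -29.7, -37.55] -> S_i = -6.15 + -7.85*i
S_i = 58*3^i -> [58, 174, 522, 1566, 4698]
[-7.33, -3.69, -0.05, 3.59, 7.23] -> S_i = -7.33 + 3.64*i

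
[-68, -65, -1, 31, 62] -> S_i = Random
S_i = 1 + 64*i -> [1, 65, 129, 193, 257]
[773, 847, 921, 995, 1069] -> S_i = 773 + 74*i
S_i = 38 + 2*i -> [38, 40, 42, 44, 46]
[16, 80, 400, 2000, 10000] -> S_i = 16*5^i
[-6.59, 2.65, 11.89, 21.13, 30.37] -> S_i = -6.59 + 9.24*i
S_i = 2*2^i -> [2, 4, 8, 16, 32]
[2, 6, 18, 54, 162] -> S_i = 2*3^i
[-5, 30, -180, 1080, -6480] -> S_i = -5*-6^i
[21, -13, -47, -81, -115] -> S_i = 21 + -34*i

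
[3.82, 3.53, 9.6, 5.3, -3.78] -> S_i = Random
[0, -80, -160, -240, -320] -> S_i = 0 + -80*i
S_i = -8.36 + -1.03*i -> [-8.36, -9.39, -10.42, -11.45, -12.48]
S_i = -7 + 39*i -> [-7, 32, 71, 110, 149]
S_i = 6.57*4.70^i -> [6.57, 30.88, 145.13, 682.12, 3205.95]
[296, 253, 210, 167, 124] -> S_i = 296 + -43*i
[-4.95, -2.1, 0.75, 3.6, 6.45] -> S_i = -4.95 + 2.85*i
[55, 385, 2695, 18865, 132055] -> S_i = 55*7^i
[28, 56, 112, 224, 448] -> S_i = 28*2^i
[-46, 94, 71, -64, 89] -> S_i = Random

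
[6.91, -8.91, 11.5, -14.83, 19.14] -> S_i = 6.91*(-1.29)^i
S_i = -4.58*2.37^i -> [-4.58, -10.85, -25.73, -60.97, -144.5]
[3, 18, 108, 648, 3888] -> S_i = 3*6^i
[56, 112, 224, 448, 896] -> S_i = 56*2^i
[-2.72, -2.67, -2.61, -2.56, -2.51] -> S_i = -2.72*0.98^i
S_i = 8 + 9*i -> [8, 17, 26, 35, 44]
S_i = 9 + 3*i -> [9, 12, 15, 18, 21]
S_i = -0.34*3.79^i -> [-0.34, -1.29, -4.88, -18.51, -70.15]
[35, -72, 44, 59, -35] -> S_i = Random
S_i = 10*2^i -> [10, 20, 40, 80, 160]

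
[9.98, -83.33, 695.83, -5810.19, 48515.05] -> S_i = 9.98*(-8.35)^i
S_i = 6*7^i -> [6, 42, 294, 2058, 14406]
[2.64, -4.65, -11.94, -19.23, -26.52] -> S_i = 2.64 + -7.29*i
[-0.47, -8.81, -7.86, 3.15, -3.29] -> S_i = Random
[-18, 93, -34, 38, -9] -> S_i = Random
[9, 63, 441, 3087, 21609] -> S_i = 9*7^i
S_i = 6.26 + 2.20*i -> [6.26, 8.46, 10.66, 12.86, 15.06]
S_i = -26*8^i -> [-26, -208, -1664, -13312, -106496]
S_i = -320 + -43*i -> [-320, -363, -406, -449, -492]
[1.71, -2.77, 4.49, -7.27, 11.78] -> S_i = 1.71*(-1.62)^i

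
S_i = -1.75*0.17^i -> [-1.75, -0.3, -0.05, -0.01, -0.0]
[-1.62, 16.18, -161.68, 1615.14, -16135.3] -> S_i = -1.62*(-9.99)^i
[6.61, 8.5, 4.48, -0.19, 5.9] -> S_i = Random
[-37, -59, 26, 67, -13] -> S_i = Random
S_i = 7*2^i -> [7, 14, 28, 56, 112]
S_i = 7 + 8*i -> [7, 15, 23, 31, 39]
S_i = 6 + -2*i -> [6, 4, 2, 0, -2]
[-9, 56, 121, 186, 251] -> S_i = -9 + 65*i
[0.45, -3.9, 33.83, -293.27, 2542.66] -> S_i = 0.45*(-8.67)^i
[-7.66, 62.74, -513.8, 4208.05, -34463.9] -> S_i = -7.66*(-8.19)^i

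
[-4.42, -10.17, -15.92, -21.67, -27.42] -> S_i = -4.42 + -5.75*i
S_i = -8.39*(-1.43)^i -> [-8.39, 12.0, -17.16, 24.53, -35.08]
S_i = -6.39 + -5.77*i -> [-6.39, -12.16, -17.93, -23.7, -29.47]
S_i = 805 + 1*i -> [805, 806, 807, 808, 809]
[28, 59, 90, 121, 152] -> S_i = 28 + 31*i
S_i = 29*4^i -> [29, 116, 464, 1856, 7424]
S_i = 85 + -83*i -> [85, 2, -81, -164, -247]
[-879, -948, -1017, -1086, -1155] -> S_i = -879 + -69*i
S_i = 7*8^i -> [7, 56, 448, 3584, 28672]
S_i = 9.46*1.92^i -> [9.46, 18.16, 34.87, 66.96, 128.56]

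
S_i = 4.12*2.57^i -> [4.12, 10.59, 27.21, 69.94, 179.73]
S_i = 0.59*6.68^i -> [0.59, 3.94, 26.33, 175.87, 1174.78]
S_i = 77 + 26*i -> [77, 103, 129, 155, 181]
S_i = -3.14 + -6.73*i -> [-3.14, -9.87, -16.6, -23.33, -30.06]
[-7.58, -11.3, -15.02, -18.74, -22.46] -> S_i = -7.58 + -3.72*i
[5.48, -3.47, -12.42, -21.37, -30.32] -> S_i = 5.48 + -8.95*i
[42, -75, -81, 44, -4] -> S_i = Random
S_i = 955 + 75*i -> [955, 1030, 1105, 1180, 1255]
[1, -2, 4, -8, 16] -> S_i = 1*-2^i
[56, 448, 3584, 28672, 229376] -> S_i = 56*8^i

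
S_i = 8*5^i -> [8, 40, 200, 1000, 5000]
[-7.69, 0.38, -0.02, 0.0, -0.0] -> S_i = -7.69*(-0.05)^i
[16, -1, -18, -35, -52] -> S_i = 16 + -17*i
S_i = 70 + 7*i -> [70, 77, 84, 91, 98]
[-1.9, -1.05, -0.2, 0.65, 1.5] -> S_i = -1.90 + 0.85*i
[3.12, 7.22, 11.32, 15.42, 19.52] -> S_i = 3.12 + 4.10*i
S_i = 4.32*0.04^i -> [4.32, 0.17, 0.01, 0.0, 0.0]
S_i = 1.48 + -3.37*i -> [1.48, -1.89, -5.26, -8.63, -12.0]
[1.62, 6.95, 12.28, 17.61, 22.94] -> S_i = 1.62 + 5.33*i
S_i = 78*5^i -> [78, 390, 1950, 9750, 48750]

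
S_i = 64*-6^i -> [64, -384, 2304, -13824, 82944]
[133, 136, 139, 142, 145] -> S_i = 133 + 3*i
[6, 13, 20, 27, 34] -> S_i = 6 + 7*i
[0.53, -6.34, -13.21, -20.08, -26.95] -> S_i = 0.53 + -6.87*i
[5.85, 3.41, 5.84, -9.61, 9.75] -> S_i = Random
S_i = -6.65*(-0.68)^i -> [-6.65, 4.52, -3.07, 2.09, -1.42]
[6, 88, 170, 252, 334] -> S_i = 6 + 82*i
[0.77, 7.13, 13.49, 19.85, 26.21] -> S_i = 0.77 + 6.36*i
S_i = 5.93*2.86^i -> [5.93, 16.96, 48.51, 138.72, 396.75]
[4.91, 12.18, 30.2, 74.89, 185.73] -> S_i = 4.91*2.48^i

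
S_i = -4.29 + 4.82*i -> [-4.29, 0.53, 5.35, 10.17, 14.99]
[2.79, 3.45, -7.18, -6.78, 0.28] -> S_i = Random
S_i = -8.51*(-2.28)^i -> [-8.51, 19.4, -44.24, 100.86, -229.97]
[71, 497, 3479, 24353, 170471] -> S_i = 71*7^i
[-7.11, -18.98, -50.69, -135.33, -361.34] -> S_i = -7.11*2.67^i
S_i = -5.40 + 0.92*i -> [-5.4, -4.48, -3.56, -2.64, -1.72]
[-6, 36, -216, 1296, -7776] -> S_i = -6*-6^i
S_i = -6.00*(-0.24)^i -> [-6.0, 1.44, -0.35, 0.08, -0.02]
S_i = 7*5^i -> [7, 35, 175, 875, 4375]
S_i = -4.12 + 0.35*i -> [-4.12, -3.77, -3.42, -3.07, -2.72]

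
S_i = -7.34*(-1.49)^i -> [-7.34, 10.94, -16.3, 24.28, -36.18]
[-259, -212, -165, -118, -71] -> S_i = -259 + 47*i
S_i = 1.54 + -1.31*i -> [1.54, 0.23, -1.08, -2.39, -3.7]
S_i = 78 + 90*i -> [78, 168, 258, 348, 438]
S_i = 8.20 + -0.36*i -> [8.2, 7.84, 7.48, 7.12, 6.76]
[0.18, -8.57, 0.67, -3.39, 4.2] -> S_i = Random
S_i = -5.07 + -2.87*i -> [-5.07, -7.94, -10.81, -13.68, -16.55]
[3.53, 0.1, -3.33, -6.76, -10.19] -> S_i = 3.53 + -3.43*i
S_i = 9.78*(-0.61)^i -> [9.78, -5.97, 3.64, -2.22, 1.35]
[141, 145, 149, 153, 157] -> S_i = 141 + 4*i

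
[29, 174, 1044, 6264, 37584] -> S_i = 29*6^i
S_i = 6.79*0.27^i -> [6.79, 1.83, 0.49, 0.13, 0.04]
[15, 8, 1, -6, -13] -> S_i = 15 + -7*i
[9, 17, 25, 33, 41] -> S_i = 9 + 8*i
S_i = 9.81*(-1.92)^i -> [9.81, -18.84, 36.16, -69.43, 133.31]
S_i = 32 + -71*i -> [32, -39, -110, -181, -252]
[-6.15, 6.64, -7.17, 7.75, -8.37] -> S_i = -6.15*(-1.08)^i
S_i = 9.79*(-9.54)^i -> [9.79, -93.4, 891.0, -8500.17, 81091.66]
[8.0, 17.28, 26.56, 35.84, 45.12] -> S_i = 8.00 + 9.28*i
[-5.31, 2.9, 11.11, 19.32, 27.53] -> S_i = -5.31 + 8.21*i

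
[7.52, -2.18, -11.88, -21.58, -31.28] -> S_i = 7.52 + -9.70*i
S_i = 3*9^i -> [3, 27, 243, 2187, 19683]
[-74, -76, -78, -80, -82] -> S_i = -74 + -2*i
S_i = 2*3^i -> [2, 6, 18, 54, 162]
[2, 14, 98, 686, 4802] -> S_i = 2*7^i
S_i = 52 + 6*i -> [52, 58, 64, 70, 76]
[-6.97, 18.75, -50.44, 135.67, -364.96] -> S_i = -6.97*(-2.69)^i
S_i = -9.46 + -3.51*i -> [-9.46, -12.97, -16.48, -19.99, -23.5]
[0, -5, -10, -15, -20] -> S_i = 0 + -5*i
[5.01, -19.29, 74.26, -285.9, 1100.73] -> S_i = 5.01*(-3.85)^i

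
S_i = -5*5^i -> [-5, -25, -125, -625, -3125]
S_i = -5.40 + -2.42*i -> [-5.4, -7.82, -10.24, -12.66, -15.08]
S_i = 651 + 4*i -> [651, 655, 659, 663, 667]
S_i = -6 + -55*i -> [-6, -61, -116, -171, -226]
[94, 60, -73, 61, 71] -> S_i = Random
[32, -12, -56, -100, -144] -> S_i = 32 + -44*i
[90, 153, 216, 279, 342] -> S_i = 90 + 63*i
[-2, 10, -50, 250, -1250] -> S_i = -2*-5^i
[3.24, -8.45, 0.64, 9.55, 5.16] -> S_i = Random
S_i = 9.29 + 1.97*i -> [9.29, 11.26, 13.23, 15.2, 17.17]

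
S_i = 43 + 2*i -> [43, 45, 47, 49, 51]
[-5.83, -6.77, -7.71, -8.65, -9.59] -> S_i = -5.83 + -0.94*i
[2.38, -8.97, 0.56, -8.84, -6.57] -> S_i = Random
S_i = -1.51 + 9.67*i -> [-1.51, 8.16, 17.83, 27.5, 37.17]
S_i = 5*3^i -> [5, 15, 45, 135, 405]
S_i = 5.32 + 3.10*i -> [5.32, 8.42, 11.52, 14.62, 17.72]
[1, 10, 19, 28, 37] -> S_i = 1 + 9*i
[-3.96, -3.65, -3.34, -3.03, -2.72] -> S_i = -3.96 + 0.31*i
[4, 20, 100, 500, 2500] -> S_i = 4*5^i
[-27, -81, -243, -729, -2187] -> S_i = -27*3^i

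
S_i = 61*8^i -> [61, 488, 3904, 31232, 249856]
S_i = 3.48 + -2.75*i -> [3.48, 0.73, -2.02, -4.77, -7.52]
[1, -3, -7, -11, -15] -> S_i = 1 + -4*i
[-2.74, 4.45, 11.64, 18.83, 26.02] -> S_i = -2.74 + 7.19*i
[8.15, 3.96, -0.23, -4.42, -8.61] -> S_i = 8.15 + -4.19*i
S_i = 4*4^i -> [4, 16, 64, 256, 1024]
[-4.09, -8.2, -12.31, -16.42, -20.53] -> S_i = -4.09 + -4.11*i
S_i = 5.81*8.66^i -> [5.81, 50.31, 435.72, 3773.37, 32677.42]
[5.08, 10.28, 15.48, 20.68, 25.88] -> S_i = 5.08 + 5.20*i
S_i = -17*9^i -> [-17, -153, -1377, -12393, -111537]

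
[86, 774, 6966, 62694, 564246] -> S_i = 86*9^i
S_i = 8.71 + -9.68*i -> [8.71, -0.97, -10.65, -20.33, -30.01]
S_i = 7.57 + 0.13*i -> [7.57, 7.7, 7.83, 7.96, 8.09]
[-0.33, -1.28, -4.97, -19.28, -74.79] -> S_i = -0.33*3.88^i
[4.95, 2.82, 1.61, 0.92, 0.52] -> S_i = 4.95*0.57^i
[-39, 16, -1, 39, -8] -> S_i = Random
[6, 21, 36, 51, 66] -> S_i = 6 + 15*i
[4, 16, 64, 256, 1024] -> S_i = 4*4^i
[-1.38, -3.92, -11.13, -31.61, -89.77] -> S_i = -1.38*2.84^i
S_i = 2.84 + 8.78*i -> [2.84, 11.62, 20.4, 29.18, 37.96]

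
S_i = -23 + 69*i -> [-23, 46, 115, 184, 253]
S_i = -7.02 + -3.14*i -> [-7.02, -10.16, -13.3, -16.44, -19.58]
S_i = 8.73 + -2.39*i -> [8.73, 6.34, 3.95, 1.56, -0.83]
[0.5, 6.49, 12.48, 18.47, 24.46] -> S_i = 0.50 + 5.99*i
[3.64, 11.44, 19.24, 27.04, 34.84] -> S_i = 3.64 + 7.80*i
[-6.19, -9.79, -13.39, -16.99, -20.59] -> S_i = -6.19 + -3.60*i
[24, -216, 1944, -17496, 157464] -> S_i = 24*-9^i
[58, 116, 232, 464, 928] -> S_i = 58*2^i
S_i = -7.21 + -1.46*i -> [-7.21, -8.67, -10.13, -11.59, -13.05]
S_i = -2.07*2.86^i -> [-2.07, -5.92, -16.93, -48.42, -138.5]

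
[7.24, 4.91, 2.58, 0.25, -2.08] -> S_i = 7.24 + -2.33*i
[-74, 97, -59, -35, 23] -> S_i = Random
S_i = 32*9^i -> [32, 288, 2592, 23328, 209952]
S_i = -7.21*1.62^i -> [-7.21, -11.68, -18.92, -30.65, -49.66]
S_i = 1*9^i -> [1, 9, 81, 729, 6561]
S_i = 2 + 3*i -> [2, 5, 8, 11, 14]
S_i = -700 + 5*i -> [-700, -695, -690, -685, -680]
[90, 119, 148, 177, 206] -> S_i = 90 + 29*i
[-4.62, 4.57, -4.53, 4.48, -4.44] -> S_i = -4.62*(-0.99)^i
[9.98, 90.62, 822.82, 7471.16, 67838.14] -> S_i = 9.98*9.08^i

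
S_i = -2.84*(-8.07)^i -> [-2.84, 22.92, -184.95, 1492.58, -12045.16]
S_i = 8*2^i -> [8, 16, 32, 64, 128]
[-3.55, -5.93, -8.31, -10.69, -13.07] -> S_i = -3.55 + -2.38*i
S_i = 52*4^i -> [52, 208, 832, 3328, 13312]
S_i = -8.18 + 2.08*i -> [-8.18, -6.1, -4.02, -1.94, 0.14]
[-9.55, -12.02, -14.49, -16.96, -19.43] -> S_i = -9.55 + -2.47*i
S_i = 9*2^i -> [9, 18, 36, 72, 144]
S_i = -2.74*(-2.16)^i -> [-2.74, 5.92, -12.78, 27.61, -59.64]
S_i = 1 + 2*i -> [1, 3, 5, 7, 9]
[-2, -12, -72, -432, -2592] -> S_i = -2*6^i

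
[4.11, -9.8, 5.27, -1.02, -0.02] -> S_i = Random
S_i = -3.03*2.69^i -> [-3.03, -8.15, -21.93, -58.98, -158.65]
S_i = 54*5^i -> [54, 270, 1350, 6750, 33750]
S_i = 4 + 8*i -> [4, 12, 20, 28, 36]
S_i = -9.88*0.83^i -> [-9.88, -8.2, -6.81, -5.65, -4.69]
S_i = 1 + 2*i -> [1, 3, 5, 7, 9]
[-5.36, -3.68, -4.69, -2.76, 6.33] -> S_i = Random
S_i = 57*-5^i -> [57, -285, 1425, -7125, 35625]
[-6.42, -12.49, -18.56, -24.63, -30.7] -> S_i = -6.42 + -6.07*i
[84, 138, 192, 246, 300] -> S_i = 84 + 54*i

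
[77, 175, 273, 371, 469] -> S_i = 77 + 98*i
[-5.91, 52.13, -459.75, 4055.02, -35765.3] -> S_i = -5.91*(-8.82)^i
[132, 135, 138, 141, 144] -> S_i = 132 + 3*i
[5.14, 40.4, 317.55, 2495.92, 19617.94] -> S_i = 5.14*7.86^i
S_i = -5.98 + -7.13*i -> [-5.98, -13.11, -20.24, -27.37, -34.5]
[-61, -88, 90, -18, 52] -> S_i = Random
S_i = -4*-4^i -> [-4, 16, -64, 256, -1024]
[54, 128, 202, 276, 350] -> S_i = 54 + 74*i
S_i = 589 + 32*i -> [589, 621, 653, 685, 717]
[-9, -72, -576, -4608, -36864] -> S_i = -9*8^i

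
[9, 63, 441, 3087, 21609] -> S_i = 9*7^i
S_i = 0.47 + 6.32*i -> [0.47, 6.79, 13.11, 19.43, 25.75]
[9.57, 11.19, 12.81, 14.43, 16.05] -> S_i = 9.57 + 1.62*i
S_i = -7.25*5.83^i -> [-7.25, -42.27, -246.42, -1436.63, -8375.53]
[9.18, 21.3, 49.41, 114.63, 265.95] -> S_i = 9.18*2.32^i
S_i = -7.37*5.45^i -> [-7.37, -40.17, -218.91, -1193.05, -6502.1]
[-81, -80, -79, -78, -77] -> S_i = -81 + 1*i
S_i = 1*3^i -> [1, 3, 9, 27, 81]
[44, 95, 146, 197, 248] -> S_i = 44 + 51*i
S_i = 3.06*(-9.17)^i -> [3.06, -28.06, 257.31, -2359.55, 21637.09]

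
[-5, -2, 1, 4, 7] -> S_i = -5 + 3*i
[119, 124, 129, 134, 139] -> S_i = 119 + 5*i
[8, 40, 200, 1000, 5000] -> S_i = 8*5^i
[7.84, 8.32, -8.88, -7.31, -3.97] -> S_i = Random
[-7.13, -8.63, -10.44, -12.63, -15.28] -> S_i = -7.13*1.21^i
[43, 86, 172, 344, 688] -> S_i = 43*2^i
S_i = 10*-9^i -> [10, -90, 810, -7290, 65610]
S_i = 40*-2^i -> [40, -80, 160, -320, 640]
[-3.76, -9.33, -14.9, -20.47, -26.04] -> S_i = -3.76 + -5.57*i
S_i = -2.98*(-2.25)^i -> [-2.98, 6.7, -15.09, 33.94, -76.37]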